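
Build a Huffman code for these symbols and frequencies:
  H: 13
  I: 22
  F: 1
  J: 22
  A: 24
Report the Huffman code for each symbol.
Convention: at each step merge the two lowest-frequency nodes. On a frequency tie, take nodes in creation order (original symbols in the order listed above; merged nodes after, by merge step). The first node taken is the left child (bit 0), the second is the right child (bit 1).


Huffman tree construction:
Step 1: Merge F(1) + H(13) = 14
Step 2: Merge (F+H)(14) + I(22) = 36
Step 3: Merge J(22) + A(24) = 46
Step 4: Merge ((F+H)+I)(36) + (J+A)(46) = 82
Read each symbol's code off the tree from the root (left child = 0, right child = 1).

Codes:
  H: 001 (length 3)
  I: 01 (length 2)
  F: 000 (length 3)
  J: 10 (length 2)
  A: 11 (length 2)
Average code length: 178/82 = 2.1707 bits/symbol


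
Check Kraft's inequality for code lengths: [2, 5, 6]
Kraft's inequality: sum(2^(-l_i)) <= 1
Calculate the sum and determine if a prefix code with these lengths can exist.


Sum = 2^(-2) + 2^(-5) + 2^(-6)
    = 0.25 + 0.03125 + 0.015625
    = 19/64 = 0.296875
Since 0.296875 <= 1, Kraft's inequality IS satisfied.
A prefix code with these lengths CAN exist.

Kraft sum = 0.296875. Satisfied.


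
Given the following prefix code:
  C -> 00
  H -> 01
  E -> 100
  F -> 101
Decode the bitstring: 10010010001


Decoding step by step:
Bits 100 -> E
Bits 100 -> E
Bits 100 -> E
Bits 01 -> H


Decoded message: EEEH


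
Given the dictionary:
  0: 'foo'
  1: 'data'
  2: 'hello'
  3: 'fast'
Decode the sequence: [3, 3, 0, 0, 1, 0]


Look up each index in the dictionary:
  3 -> 'fast'
  3 -> 'fast'
  0 -> 'foo'
  0 -> 'foo'
  1 -> 'data'
  0 -> 'foo'

Decoded: "fast fast foo foo data foo"


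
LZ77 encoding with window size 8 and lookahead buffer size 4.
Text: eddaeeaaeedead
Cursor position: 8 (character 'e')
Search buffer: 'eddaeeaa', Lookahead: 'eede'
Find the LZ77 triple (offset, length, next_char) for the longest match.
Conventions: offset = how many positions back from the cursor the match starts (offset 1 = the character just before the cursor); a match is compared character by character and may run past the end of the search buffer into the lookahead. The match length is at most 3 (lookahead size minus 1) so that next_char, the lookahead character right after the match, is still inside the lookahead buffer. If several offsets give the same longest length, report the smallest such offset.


Try each offset into the search buffer:
  offset=1 (pos 7, char 'a'): match length 0
  offset=2 (pos 6, char 'a'): match length 0
  offset=3 (pos 5, char 'e'): match length 1
  offset=4 (pos 4, char 'e'): match length 2
  offset=5 (pos 3, char 'a'): match length 0
  offset=6 (pos 2, char 'd'): match length 0
  offset=7 (pos 1, char 'd'): match length 0
  offset=8 (pos 0, char 'e'): match length 1
Longest match has length 2 at offset 4.
next_char = character at position 8 + 2 = 10 -> 'd'

Best match: offset=4, length=2 (matching 'ee' starting at position 4)
LZ77 triple: (4, 2, 'd')


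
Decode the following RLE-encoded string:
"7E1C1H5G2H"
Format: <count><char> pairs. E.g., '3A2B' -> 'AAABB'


Expanding each <count><char> pair:
  7E -> 'EEEEEEE'
  1C -> 'C'
  1H -> 'H'
  5G -> 'GGGGG'
  2H -> 'HH'

Decoded = EEEEEEECHGGGGGHH


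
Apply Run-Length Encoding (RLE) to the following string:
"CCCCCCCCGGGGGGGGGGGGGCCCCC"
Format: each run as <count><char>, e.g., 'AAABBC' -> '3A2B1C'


Scanning runs left to right:
  i=0: run of 'C' x 8 -> '8C'
  i=8: run of 'G' x 13 -> '13G'
  i=21: run of 'C' x 5 -> '5C'

RLE = 8C13G5C


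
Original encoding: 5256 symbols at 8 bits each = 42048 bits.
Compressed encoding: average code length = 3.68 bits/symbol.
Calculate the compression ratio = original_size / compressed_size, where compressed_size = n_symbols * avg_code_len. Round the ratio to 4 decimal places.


original_size = n_symbols * orig_bits = 5256 * 8 = 42048 bits
compressed_size = n_symbols * avg_code_len = 5256 * 3.68 = 19342.08 bits
ratio = original_size / compressed_size = 42048 / 19342.08 = 2.1739

Compression ratio = 2.1739


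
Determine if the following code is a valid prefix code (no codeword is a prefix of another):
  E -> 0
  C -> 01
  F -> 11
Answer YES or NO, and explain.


Checking each pair (does one codeword prefix another?):
  E='0' vs C='01': prefix -- VIOLATION

NO -- this is NOT a valid prefix code. E (0) is a prefix of C (01).


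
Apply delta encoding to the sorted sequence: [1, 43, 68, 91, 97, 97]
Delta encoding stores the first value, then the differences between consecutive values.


First value: 1
Deltas:
  43 - 1 = 42
  68 - 43 = 25
  91 - 68 = 23
  97 - 91 = 6
  97 - 97 = 0


Delta encoded: [1, 42, 25, 23, 6, 0]


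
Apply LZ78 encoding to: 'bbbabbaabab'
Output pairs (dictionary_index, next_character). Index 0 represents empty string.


LZ78 encoding steps:
Dictionary: {0: ''}
Step 1: w='' (idx 0), next='b' -> output (0, 'b'), add 'b' as idx 1
Step 2: w='b' (idx 1), next='b' -> output (1, 'b'), add 'bb' as idx 2
Step 3: w='' (idx 0), next='a' -> output (0, 'a'), add 'a' as idx 3
Step 4: w='bb' (idx 2), next='a' -> output (2, 'a'), add 'bba' as idx 4
Step 5: w='a' (idx 3), next='b' -> output (3, 'b'), add 'ab' as idx 5
Step 6: w='ab' (idx 5), end of input -> output (5, '')


Encoded: [(0, 'b'), (1, 'b'), (0, 'a'), (2, 'a'), (3, 'b'), (5, '')]


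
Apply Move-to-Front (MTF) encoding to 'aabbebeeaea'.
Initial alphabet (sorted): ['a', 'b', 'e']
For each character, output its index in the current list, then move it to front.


MTF encoding:
'a': index 0 in ['a', 'b', 'e'] -> ['a', 'b', 'e']
'a': index 0 in ['a', 'b', 'e'] -> ['a', 'b', 'e']
'b': index 1 in ['a', 'b', 'e'] -> ['b', 'a', 'e']
'b': index 0 in ['b', 'a', 'e'] -> ['b', 'a', 'e']
'e': index 2 in ['b', 'a', 'e'] -> ['e', 'b', 'a']
'b': index 1 in ['e', 'b', 'a'] -> ['b', 'e', 'a']
'e': index 1 in ['b', 'e', 'a'] -> ['e', 'b', 'a']
'e': index 0 in ['e', 'b', 'a'] -> ['e', 'b', 'a']
'a': index 2 in ['e', 'b', 'a'] -> ['a', 'e', 'b']
'e': index 1 in ['a', 'e', 'b'] -> ['e', 'a', 'b']
'a': index 1 in ['e', 'a', 'b'] -> ['a', 'e', 'b']


Output: [0, 0, 1, 0, 2, 1, 1, 0, 2, 1, 1]


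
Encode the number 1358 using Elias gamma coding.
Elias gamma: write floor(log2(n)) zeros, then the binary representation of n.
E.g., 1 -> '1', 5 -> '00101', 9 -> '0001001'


num_bits = floor(log2(1358)) + 1 = 11
leading_zeros = num_bits - 1 = 10
binary(1358) = 10101001110

Elias gamma(1358) = '0000000000' + '10101001110' = 000000000010101001110 (21 bits)


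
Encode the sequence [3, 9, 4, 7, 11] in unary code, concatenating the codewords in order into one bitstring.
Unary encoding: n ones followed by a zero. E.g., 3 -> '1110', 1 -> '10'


Encode each number as n ones followed by a terminating 0:
  3 -> 1110 (4 bits)
  9 -> 1111111110 (10 bits)
  4 -> 11110 (5 bits)
  7 -> 11111110 (8 bits)
  11 -> 111111111110 (12 bits)
Total length = 4 + 10 + 5 + 8 + 12 = 39 bits.

Unary([3, 9, 4, 7, 11]) = 111011111111101111011111110111111111110 (39 bits)


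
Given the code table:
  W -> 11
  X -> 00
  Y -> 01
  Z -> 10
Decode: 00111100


Decoding:
00 -> X
11 -> W
11 -> W
00 -> X


Result: XWWX


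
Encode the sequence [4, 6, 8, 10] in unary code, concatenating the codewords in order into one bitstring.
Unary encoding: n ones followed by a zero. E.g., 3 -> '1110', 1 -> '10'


Encode each number as n ones followed by a terminating 0:
  4 -> 11110 (5 bits)
  6 -> 1111110 (7 bits)
  8 -> 111111110 (9 bits)
  10 -> 11111111110 (11 bits)
Total length = 5 + 7 + 9 + 11 = 32 bits.

Unary([4, 6, 8, 10]) = 11110111111011111111011111111110 (32 bits)


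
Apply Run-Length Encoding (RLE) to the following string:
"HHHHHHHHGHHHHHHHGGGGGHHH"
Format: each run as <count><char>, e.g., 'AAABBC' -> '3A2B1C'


Scanning runs left to right:
  i=0: run of 'H' x 8 -> '8H'
  i=8: run of 'G' x 1 -> '1G'
  i=9: run of 'H' x 7 -> '7H'
  i=16: run of 'G' x 5 -> '5G'
  i=21: run of 'H' x 3 -> '3H'

RLE = 8H1G7H5G3H


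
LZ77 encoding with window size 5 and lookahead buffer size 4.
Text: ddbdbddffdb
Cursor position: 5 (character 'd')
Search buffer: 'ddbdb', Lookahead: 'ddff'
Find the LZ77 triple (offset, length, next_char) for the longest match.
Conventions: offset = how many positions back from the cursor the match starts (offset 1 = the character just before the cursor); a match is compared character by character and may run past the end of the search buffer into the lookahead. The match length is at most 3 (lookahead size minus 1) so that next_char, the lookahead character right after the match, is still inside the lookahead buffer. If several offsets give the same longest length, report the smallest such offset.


Try each offset into the search buffer:
  offset=1 (pos 4, char 'b'): match length 0
  offset=2 (pos 3, char 'd'): match length 1
  offset=3 (pos 2, char 'b'): match length 0
  offset=4 (pos 1, char 'd'): match length 1
  offset=5 (pos 0, char 'd'): match length 2
Longest match has length 2 at offset 5.
next_char = character at position 5 + 2 = 7 -> 'f'

Best match: offset=5, length=2 (matching 'dd' starting at position 0)
LZ77 triple: (5, 2, 'f')


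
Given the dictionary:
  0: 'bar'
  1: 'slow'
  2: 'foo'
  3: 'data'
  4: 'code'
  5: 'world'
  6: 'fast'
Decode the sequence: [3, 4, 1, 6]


Look up each index in the dictionary:
  3 -> 'data'
  4 -> 'code'
  1 -> 'slow'
  6 -> 'fast'

Decoded: "data code slow fast"


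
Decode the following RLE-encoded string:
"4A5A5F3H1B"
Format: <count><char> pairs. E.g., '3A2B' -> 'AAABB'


Expanding each <count><char> pair:
  4A -> 'AAAA'
  5A -> 'AAAAA'
  5F -> 'FFFFF'
  3H -> 'HHH'
  1B -> 'B'

Decoded = AAAAAAAAAFFFFFHHHB


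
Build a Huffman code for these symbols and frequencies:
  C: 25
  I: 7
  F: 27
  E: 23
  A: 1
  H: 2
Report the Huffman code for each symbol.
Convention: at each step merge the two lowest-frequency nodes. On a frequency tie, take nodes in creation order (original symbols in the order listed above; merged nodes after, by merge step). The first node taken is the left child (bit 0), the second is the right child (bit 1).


Huffman tree construction:
Step 1: Merge A(1) + H(2) = 3
Step 2: Merge (A+H)(3) + I(7) = 10
Step 3: Merge ((A+H)+I)(10) + E(23) = 33
Step 4: Merge C(25) + F(27) = 52
Step 5: Merge (((A+H)+I)+E)(33) + (C+F)(52) = 85
Read each symbol's code off the tree from the root (left child = 0, right child = 1).

Codes:
  C: 10 (length 2)
  I: 001 (length 3)
  F: 11 (length 2)
  E: 01 (length 2)
  A: 0000 (length 4)
  H: 0001 (length 4)
Average code length: 183/85 = 2.1529 bits/symbol


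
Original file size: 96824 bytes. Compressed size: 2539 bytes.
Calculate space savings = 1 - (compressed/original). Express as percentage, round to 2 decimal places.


ratio = compressed/original = 2539/96824 = 0.026223
savings = 1 - ratio = 1 - 0.026223 = 0.973777
as a percentage: 0.973777 * 100 = 97.38%

Space savings = 1 - 2539/96824 = 97.38%


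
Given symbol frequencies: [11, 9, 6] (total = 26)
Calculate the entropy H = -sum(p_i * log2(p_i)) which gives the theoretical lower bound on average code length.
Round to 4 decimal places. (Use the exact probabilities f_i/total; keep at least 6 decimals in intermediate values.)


Per-symbol terms -p_i * log2(p_i) with p_i = f_i/26:
  p = 11/26 = 0.423077: log2(p) = -1.241008, -p*log2(p) = 0.525042
  p = 9/26 = 0.346154: log2(p) = -1.530515, -p*log2(p) = 0.529794
  p = 6/26 = 0.230769: log2(p) = -2.115477, -p*log2(p) = 0.488187
H = 0.525042 + 0.529794 + 0.488187 = 1.543023

H = 1.543 bits/symbol


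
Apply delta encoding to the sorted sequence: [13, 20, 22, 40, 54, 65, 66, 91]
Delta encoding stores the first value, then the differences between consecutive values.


First value: 13
Deltas:
  20 - 13 = 7
  22 - 20 = 2
  40 - 22 = 18
  54 - 40 = 14
  65 - 54 = 11
  66 - 65 = 1
  91 - 66 = 25


Delta encoded: [13, 7, 2, 18, 14, 11, 1, 25]


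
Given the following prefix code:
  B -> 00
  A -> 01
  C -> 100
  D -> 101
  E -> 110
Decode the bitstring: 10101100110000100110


Decoding step by step:
Bits 101 -> D
Bits 01 -> A
Bits 100 -> C
Bits 110 -> E
Bits 00 -> B
Bits 01 -> A
Bits 00 -> B
Bits 110 -> E


Decoded message: DACEBABE


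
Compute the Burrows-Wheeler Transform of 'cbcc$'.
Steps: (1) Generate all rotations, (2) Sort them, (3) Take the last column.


Rotations (sorted):
  0: $cbcc -> last char: c
  1: bcc$c -> last char: c
  2: c$cbc -> last char: c
  3: cbcc$ -> last char: $
  4: cc$cb -> last char: b


BWT = ccc$b


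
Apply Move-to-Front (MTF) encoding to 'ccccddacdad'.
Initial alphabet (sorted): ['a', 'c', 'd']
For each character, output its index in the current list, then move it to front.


MTF encoding:
'c': index 1 in ['a', 'c', 'd'] -> ['c', 'a', 'd']
'c': index 0 in ['c', 'a', 'd'] -> ['c', 'a', 'd']
'c': index 0 in ['c', 'a', 'd'] -> ['c', 'a', 'd']
'c': index 0 in ['c', 'a', 'd'] -> ['c', 'a', 'd']
'd': index 2 in ['c', 'a', 'd'] -> ['d', 'c', 'a']
'd': index 0 in ['d', 'c', 'a'] -> ['d', 'c', 'a']
'a': index 2 in ['d', 'c', 'a'] -> ['a', 'd', 'c']
'c': index 2 in ['a', 'd', 'c'] -> ['c', 'a', 'd']
'd': index 2 in ['c', 'a', 'd'] -> ['d', 'c', 'a']
'a': index 2 in ['d', 'c', 'a'] -> ['a', 'd', 'c']
'd': index 1 in ['a', 'd', 'c'] -> ['d', 'a', 'c']


Output: [1, 0, 0, 0, 2, 0, 2, 2, 2, 2, 1]


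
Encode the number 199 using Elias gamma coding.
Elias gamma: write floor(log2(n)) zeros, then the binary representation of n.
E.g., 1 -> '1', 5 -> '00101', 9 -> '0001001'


num_bits = floor(log2(199)) + 1 = 8
leading_zeros = num_bits - 1 = 7
binary(199) = 11000111

Elias gamma(199) = '0000000' + '11000111' = 000000011000111 (15 bits)


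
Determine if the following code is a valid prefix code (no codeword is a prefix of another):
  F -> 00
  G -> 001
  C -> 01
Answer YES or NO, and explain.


Checking each pair (does one codeword prefix another?):
  F='00' vs G='001': prefix -- VIOLATION

NO -- this is NOT a valid prefix code. F (00) is a prefix of G (001).


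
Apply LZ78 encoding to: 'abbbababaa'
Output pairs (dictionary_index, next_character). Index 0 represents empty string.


LZ78 encoding steps:
Dictionary: {0: ''}
Step 1: w='' (idx 0), next='a' -> output (0, 'a'), add 'a' as idx 1
Step 2: w='' (idx 0), next='b' -> output (0, 'b'), add 'b' as idx 2
Step 3: w='b' (idx 2), next='b' -> output (2, 'b'), add 'bb' as idx 3
Step 4: w='a' (idx 1), next='b' -> output (1, 'b'), add 'ab' as idx 4
Step 5: w='ab' (idx 4), next='a' -> output (4, 'a'), add 'aba' as idx 5
Step 6: w='a' (idx 1), end of input -> output (1, '')


Encoded: [(0, 'a'), (0, 'b'), (2, 'b'), (1, 'b'), (4, 'a'), (1, '')]


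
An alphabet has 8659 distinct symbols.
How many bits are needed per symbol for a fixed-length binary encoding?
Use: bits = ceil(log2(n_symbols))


log2(8659) = 13.08
Bracket: 2^13 = 8192 < 8659 <= 2^14 = 16384
So ceil(log2(8659)) = 14

bits = ceil(log2(8659)) = ceil(13.08) = 14 bits


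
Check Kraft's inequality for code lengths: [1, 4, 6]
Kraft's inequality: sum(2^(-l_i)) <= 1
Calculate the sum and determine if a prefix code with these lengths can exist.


Sum = 2^(-1) + 2^(-4) + 2^(-6)
    = 0.5 + 0.0625 + 0.015625
    = 37/64 = 0.578125
Since 0.578125 <= 1, Kraft's inequality IS satisfied.
A prefix code with these lengths CAN exist.

Kraft sum = 0.578125. Satisfied.


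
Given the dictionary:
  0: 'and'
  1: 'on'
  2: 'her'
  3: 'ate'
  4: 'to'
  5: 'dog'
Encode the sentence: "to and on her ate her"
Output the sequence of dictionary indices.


Look up each word in the dictionary:
  'to' -> 4
  'and' -> 0
  'on' -> 1
  'her' -> 2
  'ate' -> 3
  'her' -> 2

Encoded: [4, 0, 1, 2, 3, 2]


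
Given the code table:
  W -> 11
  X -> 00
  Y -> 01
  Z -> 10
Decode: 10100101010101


Decoding:
10 -> Z
10 -> Z
01 -> Y
01 -> Y
01 -> Y
01 -> Y
01 -> Y


Result: ZZYYYYY


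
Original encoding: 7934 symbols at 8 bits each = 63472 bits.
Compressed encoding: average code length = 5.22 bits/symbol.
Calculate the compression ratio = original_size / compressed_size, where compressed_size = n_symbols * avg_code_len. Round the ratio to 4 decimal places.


original_size = n_symbols * orig_bits = 7934 * 8 = 63472 bits
compressed_size = n_symbols * avg_code_len = 7934 * 5.22 = 41415.48 bits
ratio = original_size / compressed_size = 63472 / 41415.48 = 1.5326

Compression ratio = 1.5326


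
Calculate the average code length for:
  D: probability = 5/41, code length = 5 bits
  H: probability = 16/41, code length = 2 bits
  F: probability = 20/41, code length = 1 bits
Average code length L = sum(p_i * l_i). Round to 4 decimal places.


Weighted contributions p_i * l_i:
  D: (5/41) * 5 = 25/41
  H: (16/41) * 2 = 32/41
  F: (20/41) * 1 = 20/41
Sum = (25 + 32 + 20)/41 = 77/41

L = 77/41 = 1.8780 bits/symbol


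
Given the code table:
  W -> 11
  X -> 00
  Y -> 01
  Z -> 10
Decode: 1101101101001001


Decoding:
11 -> W
01 -> Y
10 -> Z
11 -> W
01 -> Y
00 -> X
10 -> Z
01 -> Y


Result: WYZWYXZY


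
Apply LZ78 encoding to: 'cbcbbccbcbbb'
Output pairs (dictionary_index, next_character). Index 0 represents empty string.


LZ78 encoding steps:
Dictionary: {0: ''}
Step 1: w='' (idx 0), next='c' -> output (0, 'c'), add 'c' as idx 1
Step 2: w='' (idx 0), next='b' -> output (0, 'b'), add 'b' as idx 2
Step 3: w='c' (idx 1), next='b' -> output (1, 'b'), add 'cb' as idx 3
Step 4: w='b' (idx 2), next='c' -> output (2, 'c'), add 'bc' as idx 4
Step 5: w='cb' (idx 3), next='c' -> output (3, 'c'), add 'cbc' as idx 5
Step 6: w='b' (idx 2), next='b' -> output (2, 'b'), add 'bb' as idx 6
Step 7: w='b' (idx 2), end of input -> output (2, '')


Encoded: [(0, 'c'), (0, 'b'), (1, 'b'), (2, 'c'), (3, 'c'), (2, 'b'), (2, '')]


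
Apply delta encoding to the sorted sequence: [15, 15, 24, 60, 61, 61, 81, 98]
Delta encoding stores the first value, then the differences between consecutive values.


First value: 15
Deltas:
  15 - 15 = 0
  24 - 15 = 9
  60 - 24 = 36
  61 - 60 = 1
  61 - 61 = 0
  81 - 61 = 20
  98 - 81 = 17


Delta encoded: [15, 0, 9, 36, 1, 0, 20, 17]


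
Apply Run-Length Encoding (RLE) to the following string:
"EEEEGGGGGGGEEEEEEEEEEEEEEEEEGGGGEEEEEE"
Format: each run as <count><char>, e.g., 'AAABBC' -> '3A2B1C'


Scanning runs left to right:
  i=0: run of 'E' x 4 -> '4E'
  i=4: run of 'G' x 7 -> '7G'
  i=11: run of 'E' x 17 -> '17E'
  i=28: run of 'G' x 4 -> '4G'
  i=32: run of 'E' x 6 -> '6E'

RLE = 4E7G17E4G6E


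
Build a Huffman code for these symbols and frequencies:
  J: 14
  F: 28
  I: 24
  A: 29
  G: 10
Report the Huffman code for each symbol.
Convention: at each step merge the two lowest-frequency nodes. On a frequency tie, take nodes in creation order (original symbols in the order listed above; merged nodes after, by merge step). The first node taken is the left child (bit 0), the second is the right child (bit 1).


Huffman tree construction:
Step 1: Merge G(10) + J(14) = 24
Step 2: Merge I(24) + (G+J)(24) = 48
Step 3: Merge F(28) + A(29) = 57
Step 4: Merge (I+(G+J))(48) + (F+A)(57) = 105
Read each symbol's code off the tree from the root (left child = 0, right child = 1).

Codes:
  J: 011 (length 3)
  F: 10 (length 2)
  I: 00 (length 2)
  A: 11 (length 2)
  G: 010 (length 3)
Average code length: 234/105 = 2.2286 bits/symbol


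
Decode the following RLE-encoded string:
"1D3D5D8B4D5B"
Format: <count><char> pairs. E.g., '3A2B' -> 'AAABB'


Expanding each <count><char> pair:
  1D -> 'D'
  3D -> 'DDD'
  5D -> 'DDDDD'
  8B -> 'BBBBBBBB'
  4D -> 'DDDD'
  5B -> 'BBBBB'

Decoded = DDDDDDDDDBBBBBBBBDDDDBBBBB


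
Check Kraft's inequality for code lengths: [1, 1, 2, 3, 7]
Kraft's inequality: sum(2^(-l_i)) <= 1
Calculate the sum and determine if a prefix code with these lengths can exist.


Sum = 2^(-1) + 2^(-1) + 2^(-2) + 2^(-3) + 2^(-7)
    = 0.5 + 0.5 + 0.25 + 0.125 + 0.0078125
    = 177/128 = 1.3828125
Since 1.3828125 > 1, Kraft's inequality is NOT satisfied.
A prefix code with these lengths CANNOT exist.

Kraft sum = 1.3828125. Not satisfied.


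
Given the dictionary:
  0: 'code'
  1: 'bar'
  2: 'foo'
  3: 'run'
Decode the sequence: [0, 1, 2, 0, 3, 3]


Look up each index in the dictionary:
  0 -> 'code'
  1 -> 'bar'
  2 -> 'foo'
  0 -> 'code'
  3 -> 'run'
  3 -> 'run'

Decoded: "code bar foo code run run"


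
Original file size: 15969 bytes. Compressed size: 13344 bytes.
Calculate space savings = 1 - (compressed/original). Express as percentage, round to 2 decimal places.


ratio = compressed/original = 13344/15969 = 0.835619
savings = 1 - ratio = 1 - 0.835619 = 0.164381
as a percentage: 0.164381 * 100 = 16.44%

Space savings = 1 - 13344/15969 = 16.44%


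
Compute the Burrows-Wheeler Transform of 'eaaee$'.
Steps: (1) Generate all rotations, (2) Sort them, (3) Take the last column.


Rotations (sorted):
  0: $eaaee -> last char: e
  1: aaee$e -> last char: e
  2: aee$ea -> last char: a
  3: e$eaae -> last char: e
  4: eaaee$ -> last char: $
  5: ee$eaa -> last char: a


BWT = eeae$a


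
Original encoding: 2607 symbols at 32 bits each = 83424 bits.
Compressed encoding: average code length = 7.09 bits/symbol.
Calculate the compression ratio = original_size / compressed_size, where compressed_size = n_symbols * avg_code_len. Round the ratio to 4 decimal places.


original_size = n_symbols * orig_bits = 2607 * 32 = 83424 bits
compressed_size = n_symbols * avg_code_len = 2607 * 7.09 = 18483.63 bits
ratio = original_size / compressed_size = 83424 / 18483.63 = 4.5134

Compression ratio = 4.5134


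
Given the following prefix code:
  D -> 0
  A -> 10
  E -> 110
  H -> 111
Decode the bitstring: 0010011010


Decoding step by step:
Bits 0 -> D
Bits 0 -> D
Bits 10 -> A
Bits 0 -> D
Bits 110 -> E
Bits 10 -> A


Decoded message: DDADEA


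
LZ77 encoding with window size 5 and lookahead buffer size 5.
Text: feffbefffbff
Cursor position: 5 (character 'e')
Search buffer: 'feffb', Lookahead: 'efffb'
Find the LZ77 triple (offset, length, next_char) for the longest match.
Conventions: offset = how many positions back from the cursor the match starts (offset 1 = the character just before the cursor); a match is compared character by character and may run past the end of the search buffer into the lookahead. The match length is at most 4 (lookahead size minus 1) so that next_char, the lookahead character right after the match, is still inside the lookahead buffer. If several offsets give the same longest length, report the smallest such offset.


Try each offset into the search buffer:
  offset=1 (pos 4, char 'b'): match length 0
  offset=2 (pos 3, char 'f'): match length 0
  offset=3 (pos 2, char 'f'): match length 0
  offset=4 (pos 1, char 'e'): match length 3
  offset=5 (pos 0, char 'f'): match length 0
Longest match has length 3 at offset 4.
next_char = character at position 5 + 3 = 8 -> 'f'

Best match: offset=4, length=3 (matching 'eff' starting at position 1)
LZ77 triple: (4, 3, 'f')


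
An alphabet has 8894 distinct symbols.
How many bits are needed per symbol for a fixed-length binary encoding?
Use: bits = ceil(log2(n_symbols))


log2(8894) = 13.1186
Bracket: 2^13 = 8192 < 8894 <= 2^14 = 16384
So ceil(log2(8894)) = 14

bits = ceil(log2(8894)) = ceil(13.1186) = 14 bits


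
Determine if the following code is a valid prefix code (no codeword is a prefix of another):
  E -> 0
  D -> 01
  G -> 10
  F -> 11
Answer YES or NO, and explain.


Checking each pair (does one codeword prefix another?):
  E='0' vs D='01': prefix -- VIOLATION

NO -- this is NOT a valid prefix code. E (0) is a prefix of D (01).


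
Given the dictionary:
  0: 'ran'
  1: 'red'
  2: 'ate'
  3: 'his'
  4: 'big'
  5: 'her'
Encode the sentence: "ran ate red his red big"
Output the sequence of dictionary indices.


Look up each word in the dictionary:
  'ran' -> 0
  'ate' -> 2
  'red' -> 1
  'his' -> 3
  'red' -> 1
  'big' -> 4

Encoded: [0, 2, 1, 3, 1, 4]


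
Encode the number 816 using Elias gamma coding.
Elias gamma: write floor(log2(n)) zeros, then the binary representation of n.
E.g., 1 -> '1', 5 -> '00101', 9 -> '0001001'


num_bits = floor(log2(816)) + 1 = 10
leading_zeros = num_bits - 1 = 9
binary(816) = 1100110000

Elias gamma(816) = '000000000' + '1100110000' = 0000000001100110000 (19 bits)


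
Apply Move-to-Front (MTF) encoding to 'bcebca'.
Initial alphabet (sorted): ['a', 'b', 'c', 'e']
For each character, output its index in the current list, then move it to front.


MTF encoding:
'b': index 1 in ['a', 'b', 'c', 'e'] -> ['b', 'a', 'c', 'e']
'c': index 2 in ['b', 'a', 'c', 'e'] -> ['c', 'b', 'a', 'e']
'e': index 3 in ['c', 'b', 'a', 'e'] -> ['e', 'c', 'b', 'a']
'b': index 2 in ['e', 'c', 'b', 'a'] -> ['b', 'e', 'c', 'a']
'c': index 2 in ['b', 'e', 'c', 'a'] -> ['c', 'b', 'e', 'a']
'a': index 3 in ['c', 'b', 'e', 'a'] -> ['a', 'c', 'b', 'e']


Output: [1, 2, 3, 2, 2, 3]


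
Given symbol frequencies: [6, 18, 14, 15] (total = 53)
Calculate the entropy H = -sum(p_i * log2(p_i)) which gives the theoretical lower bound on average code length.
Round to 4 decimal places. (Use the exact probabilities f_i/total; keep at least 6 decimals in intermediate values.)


Per-symbol terms -p_i * log2(p_i) with p_i = f_i/53:
  p = 6/53 = 0.113208: log2(p) = -3.142958, -p*log2(p) = 0.355807
  p = 18/53 = 0.339623: log2(p) = -1.557995, -p*log2(p) = 0.529131
  p = 14/53 = 0.264151: log2(p) = -1.920566, -p*log2(p) = 0.507319
  p = 15/53 = 0.283019: log2(p) = -1.821030, -p*log2(p) = 0.515386
H = 0.355807 + 0.529131 + 0.507319 + 0.515386 = 1.907643

H = 1.9076 bits/symbol


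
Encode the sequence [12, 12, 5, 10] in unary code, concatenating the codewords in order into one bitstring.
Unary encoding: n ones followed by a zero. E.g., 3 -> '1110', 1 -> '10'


Encode each number as n ones followed by a terminating 0:
  12 -> 1111111111110 (13 bits)
  12 -> 1111111111110 (13 bits)
  5 -> 111110 (6 bits)
  10 -> 11111111110 (11 bits)
Total length = 13 + 13 + 6 + 11 = 43 bits.

Unary([12, 12, 5, 10]) = 1111111111110111111111111011111011111111110 (43 bits)


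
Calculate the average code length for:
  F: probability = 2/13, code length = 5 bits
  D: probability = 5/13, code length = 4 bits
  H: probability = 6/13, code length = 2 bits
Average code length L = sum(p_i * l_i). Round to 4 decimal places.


Weighted contributions p_i * l_i:
  F: (2/13) * 5 = 10/13
  D: (5/13) * 4 = 20/13
  H: (6/13) * 2 = 12/13
Sum = (10 + 20 + 12)/13 = 42/13

L = 42/13 = 3.2308 bits/symbol


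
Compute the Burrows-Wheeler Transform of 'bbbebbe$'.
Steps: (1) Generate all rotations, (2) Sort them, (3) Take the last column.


Rotations (sorted):
  0: $bbbebbe -> last char: e
  1: bbbebbe$ -> last char: $
  2: bbe$bbbe -> last char: e
  3: bbebbe$b -> last char: b
  4: be$bbbeb -> last char: b
  5: bebbe$bb -> last char: b
  6: e$bbbebb -> last char: b
  7: ebbe$bbb -> last char: b


BWT = e$ebbbbb


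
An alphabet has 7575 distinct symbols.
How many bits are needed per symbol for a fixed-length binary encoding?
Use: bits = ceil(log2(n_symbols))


log2(7575) = 12.887
Bracket: 2^12 = 4096 < 7575 <= 2^13 = 8192
So ceil(log2(7575)) = 13

bits = ceil(log2(7575)) = ceil(12.887) = 13 bits


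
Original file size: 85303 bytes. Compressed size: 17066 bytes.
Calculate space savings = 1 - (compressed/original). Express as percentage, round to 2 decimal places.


ratio = compressed/original = 17066/85303 = 0.200063
savings = 1 - ratio = 1 - 0.200063 = 0.799937
as a percentage: 0.799937 * 100 = 79.99%

Space savings = 1 - 17066/85303 = 79.99%


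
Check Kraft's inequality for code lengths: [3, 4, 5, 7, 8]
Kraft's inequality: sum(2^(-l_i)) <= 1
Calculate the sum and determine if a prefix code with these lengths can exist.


Sum = 2^(-3) + 2^(-4) + 2^(-5) + 2^(-7) + 2^(-8)
    = 0.125 + 0.0625 + 0.03125 + 0.0078125 + 0.00390625
    = 59/256 = 0.23046875
Since 0.23046875 <= 1, Kraft's inequality IS satisfied.
A prefix code with these lengths CAN exist.

Kraft sum = 0.23046875. Satisfied.


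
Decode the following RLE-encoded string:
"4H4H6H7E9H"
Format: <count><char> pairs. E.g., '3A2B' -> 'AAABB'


Expanding each <count><char> pair:
  4H -> 'HHHH'
  4H -> 'HHHH'
  6H -> 'HHHHHH'
  7E -> 'EEEEEEE'
  9H -> 'HHHHHHHHH'

Decoded = HHHHHHHHHHHHHHEEEEEEEHHHHHHHHH


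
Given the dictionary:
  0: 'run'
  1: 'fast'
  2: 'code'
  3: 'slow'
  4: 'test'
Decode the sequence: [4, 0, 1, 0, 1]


Look up each index in the dictionary:
  4 -> 'test'
  0 -> 'run'
  1 -> 'fast'
  0 -> 'run'
  1 -> 'fast'

Decoded: "test run fast run fast"


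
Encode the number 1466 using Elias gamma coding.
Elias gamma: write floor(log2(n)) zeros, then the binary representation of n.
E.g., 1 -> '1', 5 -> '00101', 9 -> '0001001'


num_bits = floor(log2(1466)) + 1 = 11
leading_zeros = num_bits - 1 = 10
binary(1466) = 10110111010

Elias gamma(1466) = '0000000000' + '10110111010' = 000000000010110111010 (21 bits)


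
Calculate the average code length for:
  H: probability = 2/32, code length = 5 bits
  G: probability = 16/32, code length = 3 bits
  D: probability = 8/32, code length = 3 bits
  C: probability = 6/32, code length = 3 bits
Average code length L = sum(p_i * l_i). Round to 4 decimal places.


Weighted contributions p_i * l_i:
  H: (2/32) * 5 = 10/32
  G: (16/32) * 3 = 48/32
  D: (8/32) * 3 = 24/32
  C: (6/32) * 3 = 18/32
Sum = (10 + 48 + 24 + 18)/32 = 100/32

L = 100/32 = 3.1250 bits/symbol


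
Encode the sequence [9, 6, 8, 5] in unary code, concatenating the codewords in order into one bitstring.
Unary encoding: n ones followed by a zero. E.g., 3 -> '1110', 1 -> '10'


Encode each number as n ones followed by a terminating 0:
  9 -> 1111111110 (10 bits)
  6 -> 1111110 (7 bits)
  8 -> 111111110 (9 bits)
  5 -> 111110 (6 bits)
Total length = 10 + 7 + 9 + 6 = 32 bits.

Unary([9, 6, 8, 5]) = 11111111101111110111111110111110 (32 bits)


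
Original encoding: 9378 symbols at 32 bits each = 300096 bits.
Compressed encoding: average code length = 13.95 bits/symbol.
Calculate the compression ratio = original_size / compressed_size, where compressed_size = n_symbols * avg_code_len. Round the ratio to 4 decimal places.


original_size = n_symbols * orig_bits = 9378 * 32 = 300096 bits
compressed_size = n_symbols * avg_code_len = 9378 * 13.95 = 130823.1 bits
ratio = original_size / compressed_size = 300096 / 130823.1 = 2.2939

Compression ratio = 2.2939


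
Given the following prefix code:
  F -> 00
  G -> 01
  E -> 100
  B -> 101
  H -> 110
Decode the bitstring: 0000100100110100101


Decoding step by step:
Bits 00 -> F
Bits 00 -> F
Bits 100 -> E
Bits 100 -> E
Bits 110 -> H
Bits 100 -> E
Bits 101 -> B


Decoded message: FFEEHEB


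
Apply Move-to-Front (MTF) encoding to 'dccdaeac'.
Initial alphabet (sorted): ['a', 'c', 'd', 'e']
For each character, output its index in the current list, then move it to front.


MTF encoding:
'd': index 2 in ['a', 'c', 'd', 'e'] -> ['d', 'a', 'c', 'e']
'c': index 2 in ['d', 'a', 'c', 'e'] -> ['c', 'd', 'a', 'e']
'c': index 0 in ['c', 'd', 'a', 'e'] -> ['c', 'd', 'a', 'e']
'd': index 1 in ['c', 'd', 'a', 'e'] -> ['d', 'c', 'a', 'e']
'a': index 2 in ['d', 'c', 'a', 'e'] -> ['a', 'd', 'c', 'e']
'e': index 3 in ['a', 'd', 'c', 'e'] -> ['e', 'a', 'd', 'c']
'a': index 1 in ['e', 'a', 'd', 'c'] -> ['a', 'e', 'd', 'c']
'c': index 3 in ['a', 'e', 'd', 'c'] -> ['c', 'a', 'e', 'd']


Output: [2, 2, 0, 1, 2, 3, 1, 3]


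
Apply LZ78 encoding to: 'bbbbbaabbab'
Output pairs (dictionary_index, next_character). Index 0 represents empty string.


LZ78 encoding steps:
Dictionary: {0: ''}
Step 1: w='' (idx 0), next='b' -> output (0, 'b'), add 'b' as idx 1
Step 2: w='b' (idx 1), next='b' -> output (1, 'b'), add 'bb' as idx 2
Step 3: w='bb' (idx 2), next='a' -> output (2, 'a'), add 'bba' as idx 3
Step 4: w='' (idx 0), next='a' -> output (0, 'a'), add 'a' as idx 4
Step 5: w='bba' (idx 3), next='b' -> output (3, 'b'), add 'bbab' as idx 5


Encoded: [(0, 'b'), (1, 'b'), (2, 'a'), (0, 'a'), (3, 'b')]


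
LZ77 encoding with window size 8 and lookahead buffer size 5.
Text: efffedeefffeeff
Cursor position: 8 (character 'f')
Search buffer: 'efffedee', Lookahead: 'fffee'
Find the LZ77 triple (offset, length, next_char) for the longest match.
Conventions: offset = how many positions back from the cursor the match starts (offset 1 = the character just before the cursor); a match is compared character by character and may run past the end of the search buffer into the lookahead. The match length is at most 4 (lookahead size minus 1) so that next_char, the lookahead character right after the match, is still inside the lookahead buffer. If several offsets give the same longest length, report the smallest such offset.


Try each offset into the search buffer:
  offset=1 (pos 7, char 'e'): match length 0
  offset=2 (pos 6, char 'e'): match length 0
  offset=3 (pos 5, char 'd'): match length 0
  offset=4 (pos 4, char 'e'): match length 0
  offset=5 (pos 3, char 'f'): match length 1
  offset=6 (pos 2, char 'f'): match length 2
  offset=7 (pos 1, char 'f'): match length 4
  offset=8 (pos 0, char 'e'): match length 0
Longest match has length 4 at offset 7.
next_char = character at position 8 + 4 = 12 -> 'e'

Best match: offset=7, length=4 (matching 'fffe' starting at position 1)
LZ77 triple: (7, 4, 'e')


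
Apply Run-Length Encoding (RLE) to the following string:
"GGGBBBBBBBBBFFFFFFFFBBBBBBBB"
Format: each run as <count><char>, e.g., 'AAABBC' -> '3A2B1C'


Scanning runs left to right:
  i=0: run of 'G' x 3 -> '3G'
  i=3: run of 'B' x 9 -> '9B'
  i=12: run of 'F' x 8 -> '8F'
  i=20: run of 'B' x 8 -> '8B'

RLE = 3G9B8F8B


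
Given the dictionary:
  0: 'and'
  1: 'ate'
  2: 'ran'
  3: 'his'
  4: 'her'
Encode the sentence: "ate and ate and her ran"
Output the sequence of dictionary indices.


Look up each word in the dictionary:
  'ate' -> 1
  'and' -> 0
  'ate' -> 1
  'and' -> 0
  'her' -> 4
  'ran' -> 2

Encoded: [1, 0, 1, 0, 4, 2]


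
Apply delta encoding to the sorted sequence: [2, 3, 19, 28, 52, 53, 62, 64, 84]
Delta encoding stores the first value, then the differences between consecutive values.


First value: 2
Deltas:
  3 - 2 = 1
  19 - 3 = 16
  28 - 19 = 9
  52 - 28 = 24
  53 - 52 = 1
  62 - 53 = 9
  64 - 62 = 2
  84 - 64 = 20


Delta encoded: [2, 1, 16, 9, 24, 1, 9, 2, 20]


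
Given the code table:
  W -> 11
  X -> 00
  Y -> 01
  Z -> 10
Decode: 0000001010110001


Decoding:
00 -> X
00 -> X
00 -> X
10 -> Z
10 -> Z
11 -> W
00 -> X
01 -> Y


Result: XXXZZWXY


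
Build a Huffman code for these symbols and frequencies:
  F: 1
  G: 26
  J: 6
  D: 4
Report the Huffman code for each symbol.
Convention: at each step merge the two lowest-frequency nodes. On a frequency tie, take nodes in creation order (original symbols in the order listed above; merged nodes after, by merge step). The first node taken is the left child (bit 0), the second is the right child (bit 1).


Huffman tree construction:
Step 1: Merge F(1) + D(4) = 5
Step 2: Merge (F+D)(5) + J(6) = 11
Step 3: Merge ((F+D)+J)(11) + G(26) = 37
Read each symbol's code off the tree from the root (left child = 0, right child = 1).

Codes:
  F: 000 (length 3)
  G: 1 (length 1)
  J: 01 (length 2)
  D: 001 (length 3)
Average code length: 53/37 = 1.4324 bits/symbol


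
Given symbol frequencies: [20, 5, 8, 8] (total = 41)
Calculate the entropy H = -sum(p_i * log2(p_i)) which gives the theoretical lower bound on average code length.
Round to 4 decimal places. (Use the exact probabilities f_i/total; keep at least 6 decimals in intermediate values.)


Per-symbol terms -p_i * log2(p_i) with p_i = f_i/41:
  p = 20/41 = 0.487805: log2(p) = -1.035624, -p*log2(p) = 0.505182
  p = 5/41 = 0.121951: log2(p) = -3.035624, -p*log2(p) = 0.370198
  p = 8/41 = 0.195122: log2(p) = -2.357552, -p*log2(p) = 0.460010
  p = 8/41 = 0.195122: log2(p) = -2.357552, -p*log2(p) = 0.460010
H = 0.505182 + 0.370198 + 0.460010 + 0.460010 = 1.795400

H = 1.7954 bits/symbol


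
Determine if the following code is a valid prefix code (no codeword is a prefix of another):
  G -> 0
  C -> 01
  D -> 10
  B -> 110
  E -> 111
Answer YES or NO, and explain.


Checking each pair (does one codeword prefix another?):
  G='0' vs C='01': prefix -- VIOLATION

NO -- this is NOT a valid prefix code. G (0) is a prefix of C (01).


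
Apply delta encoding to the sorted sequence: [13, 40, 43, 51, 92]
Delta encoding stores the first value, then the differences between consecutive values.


First value: 13
Deltas:
  40 - 13 = 27
  43 - 40 = 3
  51 - 43 = 8
  92 - 51 = 41


Delta encoded: [13, 27, 3, 8, 41]


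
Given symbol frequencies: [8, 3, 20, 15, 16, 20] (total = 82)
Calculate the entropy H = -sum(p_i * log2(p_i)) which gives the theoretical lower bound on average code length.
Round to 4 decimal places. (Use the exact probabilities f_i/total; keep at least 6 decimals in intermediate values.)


Per-symbol terms -p_i * log2(p_i) with p_i = f_i/82:
  p = 8/82 = 0.097561: log2(p) = -3.357552, -p*log2(p) = 0.327566
  p = 3/82 = 0.036585: log2(p) = -4.772590, -p*log2(p) = 0.174607
  p = 20/82 = 0.243902: log2(p) = -2.035624, -p*log2(p) = 0.496494
  p = 15/82 = 0.182927: log2(p) = -2.450661, -p*log2(p) = 0.448292
  p = 16/82 = 0.195122: log2(p) = -2.357552, -p*log2(p) = 0.460010
  p = 20/82 = 0.243902: log2(p) = -2.035624, -p*log2(p) = 0.496494
H = 0.327566 + 0.174607 + 0.496494 + 0.448292 + 0.460010 + 0.496494 = 2.403463

H = 2.4035 bits/symbol


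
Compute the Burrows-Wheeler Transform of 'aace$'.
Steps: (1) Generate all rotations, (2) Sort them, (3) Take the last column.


Rotations (sorted):
  0: $aace -> last char: e
  1: aace$ -> last char: $
  2: ace$a -> last char: a
  3: ce$aa -> last char: a
  4: e$aac -> last char: c


BWT = e$aac


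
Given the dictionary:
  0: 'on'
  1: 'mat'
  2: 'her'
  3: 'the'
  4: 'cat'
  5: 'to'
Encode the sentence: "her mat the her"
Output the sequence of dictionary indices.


Look up each word in the dictionary:
  'her' -> 2
  'mat' -> 1
  'the' -> 3
  'her' -> 2

Encoded: [2, 1, 3, 2]


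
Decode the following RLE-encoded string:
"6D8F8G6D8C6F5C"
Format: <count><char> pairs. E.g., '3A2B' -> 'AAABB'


Expanding each <count><char> pair:
  6D -> 'DDDDDD'
  8F -> 'FFFFFFFF'
  8G -> 'GGGGGGGG'
  6D -> 'DDDDDD'
  8C -> 'CCCCCCCC'
  6F -> 'FFFFFF'
  5C -> 'CCCCC'

Decoded = DDDDDDFFFFFFFFGGGGGGGGDDDDDDCCCCCCCCFFFFFFCCCCC


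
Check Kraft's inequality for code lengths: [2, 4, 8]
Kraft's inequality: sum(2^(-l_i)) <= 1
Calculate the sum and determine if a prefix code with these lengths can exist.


Sum = 2^(-2) + 2^(-4) + 2^(-8)
    = 0.25 + 0.0625 + 0.00390625
    = 81/256 = 0.31640625
Since 0.31640625 <= 1, Kraft's inequality IS satisfied.
A prefix code with these lengths CAN exist.

Kraft sum = 0.31640625. Satisfied.


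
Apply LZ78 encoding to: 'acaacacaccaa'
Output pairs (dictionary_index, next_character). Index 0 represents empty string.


LZ78 encoding steps:
Dictionary: {0: ''}
Step 1: w='' (idx 0), next='a' -> output (0, 'a'), add 'a' as idx 1
Step 2: w='' (idx 0), next='c' -> output (0, 'c'), add 'c' as idx 2
Step 3: w='a' (idx 1), next='a' -> output (1, 'a'), add 'aa' as idx 3
Step 4: w='c' (idx 2), next='a' -> output (2, 'a'), add 'ca' as idx 4
Step 5: w='ca' (idx 4), next='c' -> output (4, 'c'), add 'cac' as idx 5
Step 6: w='ca' (idx 4), next='a' -> output (4, 'a'), add 'caa' as idx 6


Encoded: [(0, 'a'), (0, 'c'), (1, 'a'), (2, 'a'), (4, 'c'), (4, 'a')]


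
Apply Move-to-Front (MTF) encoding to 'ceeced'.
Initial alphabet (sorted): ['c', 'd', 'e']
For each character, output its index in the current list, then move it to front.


MTF encoding:
'c': index 0 in ['c', 'd', 'e'] -> ['c', 'd', 'e']
'e': index 2 in ['c', 'd', 'e'] -> ['e', 'c', 'd']
'e': index 0 in ['e', 'c', 'd'] -> ['e', 'c', 'd']
'c': index 1 in ['e', 'c', 'd'] -> ['c', 'e', 'd']
'e': index 1 in ['c', 'e', 'd'] -> ['e', 'c', 'd']
'd': index 2 in ['e', 'c', 'd'] -> ['d', 'e', 'c']


Output: [0, 2, 0, 1, 1, 2]


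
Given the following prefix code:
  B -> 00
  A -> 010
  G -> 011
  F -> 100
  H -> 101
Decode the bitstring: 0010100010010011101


Decoding step by step:
Bits 00 -> B
Bits 101 -> H
Bits 00 -> B
Bits 010 -> A
Bits 010 -> A
Bits 011 -> G
Bits 101 -> H


Decoded message: BHBAAGH
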